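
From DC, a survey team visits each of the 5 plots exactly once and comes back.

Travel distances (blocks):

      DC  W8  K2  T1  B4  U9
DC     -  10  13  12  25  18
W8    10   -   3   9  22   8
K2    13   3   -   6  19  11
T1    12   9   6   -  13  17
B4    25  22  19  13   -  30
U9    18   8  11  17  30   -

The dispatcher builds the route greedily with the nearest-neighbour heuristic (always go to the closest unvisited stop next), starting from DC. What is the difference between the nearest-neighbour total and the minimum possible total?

The nearest-neighbour route is 7 blocks longer than optimal.

From DC: W8=10, T1=12, K2=13, U9=18, B4=25 → choose W8 (10).
From W8: K2=3, U9=8, T1=9, B4=22 → choose K2 (3).
From K2: T1=6, U9=11, B4=19 → choose T1 (6).
From T1: B4=13, U9=17 → choose B4 (13).
From B4: U9=30 → choose U9 (30).
NN route DC → W8 → K2 → T1 → B4 → U9 → DC costs 80.
Optimal: DC → W8 → U9 → K2 → T1 → B4 → DC costs 73 (by enumerating all 60 distinct tours).
Excess = 80 − 73 = 7.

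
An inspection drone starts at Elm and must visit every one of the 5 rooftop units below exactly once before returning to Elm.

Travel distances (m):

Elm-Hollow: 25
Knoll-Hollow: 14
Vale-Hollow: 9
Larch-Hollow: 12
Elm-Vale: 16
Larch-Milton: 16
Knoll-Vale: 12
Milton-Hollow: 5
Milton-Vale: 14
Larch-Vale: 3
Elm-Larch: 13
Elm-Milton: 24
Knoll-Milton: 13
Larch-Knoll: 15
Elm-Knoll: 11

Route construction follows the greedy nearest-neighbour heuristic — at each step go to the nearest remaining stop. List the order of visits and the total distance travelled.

From Elm: distances to unvisited — Knoll=11, Larch=13, Vale=16, Milton=24, Hollow=25. Nearest is Knoll (11).
From Knoll: distances to unvisited — Vale=12, Milton=13, Hollow=14, Larch=15. Nearest is Vale (12).
From Vale: distances to unvisited — Larch=3, Hollow=9, Milton=14. Nearest is Larch (3).
From Larch: distances to unvisited — Hollow=12, Milton=16. Nearest is Hollow (12).
From Hollow: distances to unvisited — Milton=5. Nearest is Milton (5).
Return Milton→Elm: 24.
Total = 11 + 12 + 3 + 12 + 5 + 24 = 67.

67 m along Elm → Knoll → Vale → Larch → Hollow → Milton → Elm.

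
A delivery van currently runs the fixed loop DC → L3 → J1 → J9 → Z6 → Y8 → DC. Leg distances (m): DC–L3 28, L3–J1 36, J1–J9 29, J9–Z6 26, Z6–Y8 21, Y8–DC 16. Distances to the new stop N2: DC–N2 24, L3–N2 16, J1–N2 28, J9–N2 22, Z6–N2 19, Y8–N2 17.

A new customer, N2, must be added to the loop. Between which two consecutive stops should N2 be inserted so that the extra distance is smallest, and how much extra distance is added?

Minimum extra distance: 8 m, inserting N2 between L3 and J1.

Insertion cost between consecutive stops i–j is d(i,N2) + d(N2,j) − d(i,j):
  between DC and L3: 24 + 16 − 28 = 12
  between L3 and J1: 16 + 28 − 36 = 8
  between J1 and J9: 28 + 22 − 29 = 21
  between J9 and Z6: 22 + 19 − 26 = 15
  between Z6 and Y8: 19 + 17 − 21 = 15
  between Y8 and DC: 17 + 24 − 16 = 25
Cheapest insertion is between L3 and J1, adding 8.
New total = 156 + 8 = 164.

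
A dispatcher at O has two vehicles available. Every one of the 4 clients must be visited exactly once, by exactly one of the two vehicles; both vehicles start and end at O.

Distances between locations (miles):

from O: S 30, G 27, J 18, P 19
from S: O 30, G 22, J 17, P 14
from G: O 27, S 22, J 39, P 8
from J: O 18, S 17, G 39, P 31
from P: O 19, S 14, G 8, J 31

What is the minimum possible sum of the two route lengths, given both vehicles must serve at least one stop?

115 miles — the smallest possible combined total.

There are 2^3 − 1 = 7 ways to divide the 4 stops into two non-empty groups. For each, the best each vehicle can do is its own shortest tour through its group:
  {S} + {G, J, P}: 60 + 84 = 144
  {G} + {S, J, P}: 54 + 68 = 122
  {S, G} + {J, P}: 79 + 68 = 147
  {J} + {S, G, P}: 36 + 79 = 115
  {S, J} + {G, P}: 65 + 54 = 119
  {G, J} + {S, P}: 84 + 63 = 147
  … (7 splits in total)
Best: vehicle 1 O → J → O = 36; vehicle 2 O → S → G → P → O = 79; combined 115.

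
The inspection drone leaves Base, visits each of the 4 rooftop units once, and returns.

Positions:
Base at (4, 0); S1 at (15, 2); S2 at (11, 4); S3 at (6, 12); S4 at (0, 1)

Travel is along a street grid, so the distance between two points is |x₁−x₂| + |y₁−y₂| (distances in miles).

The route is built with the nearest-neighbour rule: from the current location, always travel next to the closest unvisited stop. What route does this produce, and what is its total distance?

Base → [S4:5 / S2:11 / S1:13 / S3:14] → S4 (5)
S4 → [S2:14 / S1:16 / S3:17] → S2 (14)
S2 → [S1:6 / S3:13] → S1 (6)
S1 → [S3:19] → S3 (19)
Return S3→Base: 14.
Total = 5 + 14 + 6 + 19 + 14 = 58.

Nearest-neighbour total = 58 miles; route Base → S4 → S2 → S1 → S3 → Base.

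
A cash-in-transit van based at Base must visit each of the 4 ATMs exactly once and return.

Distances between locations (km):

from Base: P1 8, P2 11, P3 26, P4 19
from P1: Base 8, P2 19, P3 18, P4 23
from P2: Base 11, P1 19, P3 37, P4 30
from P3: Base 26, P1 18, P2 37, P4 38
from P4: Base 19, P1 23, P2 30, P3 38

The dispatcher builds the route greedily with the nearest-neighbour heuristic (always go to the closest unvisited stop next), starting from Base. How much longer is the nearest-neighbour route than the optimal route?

The nearest-neighbour route is 7 km longer than optimal.

From Base: P1=8, P2=11, P4=19, P3=26 → choose P1 (8).
From P1: P3=18, P2=19, P4=23 → choose P3 (18).
From P3: P2=37, P4=38 → choose P2 (37).
From P2: P4=30 → choose P4 (30).
NN route Base → P1 → P3 → P2 → P4 → Base costs 112.
Optimal: Base → P1 → P3 → P4 → P2 → Base costs 105 (by enumerating all 12 distinct tours).
Excess = 112 − 105 = 7.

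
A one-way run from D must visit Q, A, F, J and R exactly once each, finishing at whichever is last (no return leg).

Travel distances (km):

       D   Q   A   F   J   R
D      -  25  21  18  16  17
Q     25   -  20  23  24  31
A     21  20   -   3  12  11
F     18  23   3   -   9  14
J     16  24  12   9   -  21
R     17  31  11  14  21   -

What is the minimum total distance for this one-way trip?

Minimum one-way distance = 64 km.

There are 5! = 120 possible orderings.
D - Q - A - F - J - R: 25+20+3+9+21 = 78
D - Q - A - F - R - J: 25+20+3+14+21 = 83
D - Q - A - J - F - R: 25+20+12+9+14 = 80
D - Q - A - J - R - F: 25+20+12+21+14 = 92
D - Q - A - R - F - J: 25+20+11+14+9 = 79
D - Q - A - R - J - F: 25+20+11+21+9 = 86
D - Q - F - A - J - R: 25+23+3+12+21 = 84
D - Q - F - A - R - J: 25+23+3+11+21 = 83
D - Q - F - J - A - R: 25+23+9+12+11 = 80
D - Q - F - J - R - A: 25+23+9+21+11 = 89
D - Q - F - R - A - J: 25+23+14+11+12 = 85
D - Q - F - R - J - A: 25+23+14+21+12 = 95
D - Q - J - A - F - R: 25+24+12+3+14 = 78
D - Q - J - A - R - F: 25+24+12+11+14 = 86
… (106 more)
D - R - A - F - J - Q: 17+11+3+9+24 = 64  ← best
The minimum is 64.
One shortest path: D → R → A → F → J → Q.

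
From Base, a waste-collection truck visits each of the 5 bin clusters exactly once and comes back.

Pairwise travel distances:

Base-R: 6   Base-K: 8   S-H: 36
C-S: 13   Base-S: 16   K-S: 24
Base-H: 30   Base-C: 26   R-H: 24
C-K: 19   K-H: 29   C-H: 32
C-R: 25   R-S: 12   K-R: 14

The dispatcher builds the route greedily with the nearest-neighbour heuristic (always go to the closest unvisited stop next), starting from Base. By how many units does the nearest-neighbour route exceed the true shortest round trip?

Base: R=6, K=8, S=16, C=26, H=30 ⇒ R
R: S=12, K=14, H=24, C=25 ⇒ S
S: C=13, K=24, H=36 ⇒ C
C: K=19, H=32 ⇒ K
K: H=29 ⇒ H
NN route Base → R → S → C → K → H → Base costs 109.
Optimal: Base → K → H → C → S → R → Base costs 100 (by enumerating all 60 distinct tours).
Excess = 109 − 100 = 9.

9 longer than the optimal tour.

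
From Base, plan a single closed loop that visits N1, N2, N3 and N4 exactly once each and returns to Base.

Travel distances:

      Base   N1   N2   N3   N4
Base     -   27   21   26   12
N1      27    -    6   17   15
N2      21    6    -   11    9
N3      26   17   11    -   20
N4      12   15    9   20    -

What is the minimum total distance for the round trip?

Minimum total distance: 70.

With 4 stops there are 4!/2 = 12 distinct round trips (a route and its reverse cost the same).
Base - N1 - N2 - N3 - N4 - Base: 27+6+11+20+12 = 76
Base - N1 - N2 - N4 - N3 - Base: 27+6+9+20+26 = 88
Base - N1 - N3 - N2 - N4 - Base: 27+17+11+9+12 = 76
Base - N1 - N3 - N4 - N2 - Base: 27+17+20+9+21 = 94
Base - N1 - N4 - N2 - N3 - Base: 27+15+9+11+26 = 88
Base - N1 - N4 - N3 - N2 - Base: 27+15+20+11+21 = 94
Base - N2 - N1 - N3 - N4 - Base: 21+6+17+20+12 = 76
Base - N2 - N1 - N4 - N3 - Base: 21+6+15+20+26 = 88
Base - N2 - N3 - N1 - N4 - Base: 21+11+17+15+12 = 76
Base - N2 - N4 - N1 - N3 - Base: 21+9+15+17+26 = 88
Base - N3 - N1 - N2 - N4 - Base: 26+17+6+9+12 = 70
Base - N3 - N2 - N1 - N4 - Base: 26+11+6+15+12 = 70
The minimum is 70.
One optimal route: Base → N3 → N1 → N2 → N4 → Base (or its reverse).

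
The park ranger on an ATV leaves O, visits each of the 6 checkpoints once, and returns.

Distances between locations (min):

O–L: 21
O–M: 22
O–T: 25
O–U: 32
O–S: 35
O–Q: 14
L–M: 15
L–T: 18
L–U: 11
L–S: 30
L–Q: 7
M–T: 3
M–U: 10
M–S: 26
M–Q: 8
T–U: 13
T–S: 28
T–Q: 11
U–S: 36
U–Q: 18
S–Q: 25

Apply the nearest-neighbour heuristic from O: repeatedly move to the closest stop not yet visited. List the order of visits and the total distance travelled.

At O the remaining stops are Q 14, L 21, M 22, T 25, U 32, S 35; go to Q.
At Q the remaining stops are L 7, M 8, T 11, U 18, S 25; go to L.
At L the remaining stops are U 11, M 15, T 18, S 30; go to U.
At U the remaining stops are M 10, T 13, S 36; go to M.
At M the remaining stops are T 3, S 26; go to T.
At T the remaining stops are S 28; go to S.
Return S→O: 35.
Total = 14 + 7 + 11 + 10 + 3 + 28 + 35 = 108.

Total distance 108 min via the nearest-neighbour route O → Q → L → U → M → T → S → O.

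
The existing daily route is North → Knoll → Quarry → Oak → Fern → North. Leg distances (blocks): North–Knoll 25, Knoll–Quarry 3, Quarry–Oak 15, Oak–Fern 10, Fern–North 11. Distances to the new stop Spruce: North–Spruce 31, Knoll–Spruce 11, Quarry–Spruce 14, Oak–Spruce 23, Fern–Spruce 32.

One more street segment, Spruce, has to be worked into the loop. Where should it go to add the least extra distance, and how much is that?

Insertion cost between consecutive stops i–j is d(i,Spruce) + d(Spruce,j) − d(i,j):
  between North and Knoll: 31 + 11 − 25 = 17
  between Knoll and Quarry: 11 + 14 − 3 = 22
  between Quarry and Oak: 14 + 23 − 15 = 22
  between Oak and Fern: 23 + 32 − 10 = 45
  between Fern and North: 32 + 31 − 11 = 52
Cheapest insertion is between North and Knoll, adding 17.
New total = 64 + 17 = 81.

Adding 17 blocks by placing Spruce on the North–Knoll leg.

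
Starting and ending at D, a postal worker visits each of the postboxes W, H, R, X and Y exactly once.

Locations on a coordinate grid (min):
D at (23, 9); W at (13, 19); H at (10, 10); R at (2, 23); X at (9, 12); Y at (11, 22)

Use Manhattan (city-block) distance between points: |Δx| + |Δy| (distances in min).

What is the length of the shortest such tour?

Minimum total distance: 70 min.

With 5 stops there are 5!/2 = 60 distinct round trips (a route and its reverse cost the same).
D → W → H → R → X → Y → D: 20+12+21+18+12+25 = 108
D → W → H → R → Y → X → D: 20+12+21+10+12+17 = 92
D → W → H → X → R → Y → D: 20+12+3+18+10+25 = 88
D → W → H → X → Y → R → D: 20+12+3+12+10+35 = 92
D → W → H → Y → R → X → D: 20+12+13+10+18+17 = 90
D → W → H → Y → X → R → D: 20+12+13+12+18+35 = 110
D → W → R → H → X → Y → D: 20+15+21+3+12+25 = 96
D → W → R → H → Y → X → D: 20+15+21+13+12+17 = 98
D → W → R → X → H → Y → D: 20+15+18+3+13+25 = 94
D → W → R → X → Y → H → D: 20+15+18+12+13+14 = 92
D → W → R → Y → H → X → D: 20+15+10+13+3+17 = 78
D → W → R → Y → X → H → D: 20+15+10+12+3+14 = 74
D → W → X → H → R → Y → D: 20+11+3+21+10+25 = 90
D → W → X → H → Y → R → D: 20+11+3+13+10+35 = 92
… (46 more)
D → W → Y → R → X → H → D: 20+5+10+18+3+14 = 70  ← best
The minimum is 70.
One optimal route: D → W → Y → R → X → H → D (or its reverse).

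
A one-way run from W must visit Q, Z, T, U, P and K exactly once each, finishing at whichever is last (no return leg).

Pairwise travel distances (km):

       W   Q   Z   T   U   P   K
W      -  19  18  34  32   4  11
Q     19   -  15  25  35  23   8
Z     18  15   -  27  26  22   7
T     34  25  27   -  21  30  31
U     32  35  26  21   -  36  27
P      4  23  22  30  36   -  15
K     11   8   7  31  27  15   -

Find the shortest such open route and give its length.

87 km — the minimum one-way total.

There are 6! = 720 possible orderings.
W→Q→Z→T→U→P→K: 19+15+27+21+36+15 = 133
W→Q→Z→T→U→K→P: 19+15+27+21+27+15 = 124
W→Q→Z→T→P→U→K: 19+15+27+30+36+27 = 154
W→Q→Z→T→P→K→U: 19+15+27+30+15+27 = 133
W→Q→Z→T→K→U→P: 19+15+27+31+27+36 = 155
W→Q→Z→T→K→P→U: 19+15+27+31+15+36 = 143
W→Q→Z→U→T→P→K: 19+15+26+21+30+15 = 126
W→Q→Z→U→T→K→P: 19+15+26+21+31+15 = 127
… (712 more)
W→P→Z→K→Q→T→U: 4+22+7+8+25+21 = 87  ← best
The minimum is 87.
One shortest path: W → P → Z → K → Q → T → U.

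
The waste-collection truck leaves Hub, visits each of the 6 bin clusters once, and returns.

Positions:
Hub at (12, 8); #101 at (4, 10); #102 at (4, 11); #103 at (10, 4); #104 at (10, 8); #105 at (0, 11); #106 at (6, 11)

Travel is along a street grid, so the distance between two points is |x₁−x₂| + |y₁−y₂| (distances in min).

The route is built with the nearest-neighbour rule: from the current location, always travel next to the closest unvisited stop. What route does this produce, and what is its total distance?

Nearest-neighbour total = 40 min; route Hub → #104 → #103 → #106 → #102 → #101 → #105 → Hub.

Hub → [#104:2 / #103:6 / #106:9 / #101:10 / #102:11 / #105:15] → #104 (2)
#104 → [#103:4 / #106:7 / #101:8 / #102:9 / #105:13] → #103 (4)
#103 → [#106:11 / #101:12 / #102:13 / #105:17] → #106 (11)
#106 → [#102:2 / #101:3 / #105:6] → #102 (2)
#102 → [#101:1 / #105:4] → #101 (1)
#101 → [#105:5] → #105 (5)
Return #105→Hub: 15.
Total = 2 + 4 + 11 + 2 + 1 + 5 + 15 = 40.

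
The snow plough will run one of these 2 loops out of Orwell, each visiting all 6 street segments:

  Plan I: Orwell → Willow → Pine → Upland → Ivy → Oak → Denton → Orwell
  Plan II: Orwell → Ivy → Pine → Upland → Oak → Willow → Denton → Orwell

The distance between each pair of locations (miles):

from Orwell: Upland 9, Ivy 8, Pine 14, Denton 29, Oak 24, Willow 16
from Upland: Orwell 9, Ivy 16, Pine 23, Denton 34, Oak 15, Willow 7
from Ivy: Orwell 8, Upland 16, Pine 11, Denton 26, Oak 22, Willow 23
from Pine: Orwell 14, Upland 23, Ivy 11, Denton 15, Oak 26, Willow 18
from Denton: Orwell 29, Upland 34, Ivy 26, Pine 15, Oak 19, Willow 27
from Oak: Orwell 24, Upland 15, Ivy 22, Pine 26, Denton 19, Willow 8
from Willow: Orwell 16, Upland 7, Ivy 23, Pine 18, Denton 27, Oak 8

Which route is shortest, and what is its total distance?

Plan I: 16 + 18 + 23 + 16 + 22 + 19 + 29 = 143
Plan II: 8 + 11 + 23 + 15 + 8 + 27 + 29 = 121

121 miles — Plan II is the shortest.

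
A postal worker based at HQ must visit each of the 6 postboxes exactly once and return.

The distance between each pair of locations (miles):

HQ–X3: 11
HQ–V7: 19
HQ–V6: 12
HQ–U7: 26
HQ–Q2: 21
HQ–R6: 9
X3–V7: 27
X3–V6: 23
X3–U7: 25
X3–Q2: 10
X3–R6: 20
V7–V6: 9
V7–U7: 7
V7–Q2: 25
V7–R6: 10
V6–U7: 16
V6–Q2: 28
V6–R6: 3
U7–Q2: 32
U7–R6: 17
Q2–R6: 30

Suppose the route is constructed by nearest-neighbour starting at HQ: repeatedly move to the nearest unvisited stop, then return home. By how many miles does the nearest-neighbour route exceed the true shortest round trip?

From HQ: R6=9, X3=11, V6=12, V7=19, Q2=21, U7=26 → choose R6 (9).
From R6: V6=3, V7=10, U7=17, X3=20, Q2=30 → choose V6 (3).
From V6: V7=9, U7=16, X3=23, Q2=28 → choose V7 (9).
From V7: U7=7, Q2=25, X3=27 → choose U7 (7).
From U7: X3=25, Q2=32 → choose X3 (25).
From X3: Q2=10 → choose Q2 (10).
NN route HQ → R6 → V6 → V7 → U7 → X3 → Q2 → HQ costs 84.
Optimal: HQ → X3 → Q2 → V7 → U7 → V6 → R6 → HQ costs 81 (by enumerating all 360 distinct tours).
Excess = 84 − 81 = 3.

The nearest-neighbour route is 3 miles longer than optimal.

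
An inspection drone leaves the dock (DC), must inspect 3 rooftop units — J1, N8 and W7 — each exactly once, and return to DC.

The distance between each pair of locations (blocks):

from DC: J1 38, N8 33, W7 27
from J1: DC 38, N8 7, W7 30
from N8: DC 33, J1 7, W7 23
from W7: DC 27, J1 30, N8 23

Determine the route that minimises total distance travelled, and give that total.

With 3 stops there are 3!/2 = 3 distinct round trips (a route and its reverse cost the same).
DC→J1→N8→W7→DC: 38+7+23+27 = 95
DC→J1→W7→N8→DC: 38+30+23+33 = 124
DC→N8→J1→W7→DC: 33+7+30+27 = 97
The minimum is 95.
One optimal route: DC → J1 → N8 → W7 → DC (or its reverse).

95 blocks — the shortest possible round trip.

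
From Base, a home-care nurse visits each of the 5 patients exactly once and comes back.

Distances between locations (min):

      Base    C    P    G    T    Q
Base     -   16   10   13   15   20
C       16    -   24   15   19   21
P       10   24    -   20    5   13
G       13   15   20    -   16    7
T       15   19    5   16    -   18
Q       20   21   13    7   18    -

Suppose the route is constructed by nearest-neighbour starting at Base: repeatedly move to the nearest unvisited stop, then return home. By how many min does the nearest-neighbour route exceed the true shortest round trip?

From Base: P=10, G=13, T=15, C=16, Q=20 → choose P (10).
From P: T=5, Q=13, G=20, C=24 → choose T (5).
From T: G=16, Q=18, C=19 → choose G (16).
From G: Q=7, C=15 → choose Q (7).
From Q: C=21 → choose C (21).
NN route Base → P → T → G → Q → C → Base costs 75.
Optimal: Base → C → G → Q → P → T → Base costs 71 (by enumerating all 60 distinct tours).
Excess = 75 − 71 = 4.

Excess over optimum: 4 min.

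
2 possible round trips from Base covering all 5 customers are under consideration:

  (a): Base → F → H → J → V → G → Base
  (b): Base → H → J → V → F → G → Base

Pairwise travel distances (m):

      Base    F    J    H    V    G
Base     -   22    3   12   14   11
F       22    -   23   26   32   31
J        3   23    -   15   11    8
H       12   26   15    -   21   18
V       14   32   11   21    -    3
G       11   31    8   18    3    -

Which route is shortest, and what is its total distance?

(a): 22 + 26 + 15 + 11 + 3 + 11 = 88
(b): 12 + 15 + 11 + 32 + 31 + 11 = 112

Shortest is (a), total 88 m.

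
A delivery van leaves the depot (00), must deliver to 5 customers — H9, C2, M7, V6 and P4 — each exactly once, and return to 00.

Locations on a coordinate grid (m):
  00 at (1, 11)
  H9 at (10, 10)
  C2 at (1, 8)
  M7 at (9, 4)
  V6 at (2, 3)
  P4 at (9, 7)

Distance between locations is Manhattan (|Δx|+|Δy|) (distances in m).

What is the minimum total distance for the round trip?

Shortest round trip = 34 m.

With 5 stops there are 5!/2 = 60 distinct round trips (a route and its reverse cost the same).
00→H9→C2→M7→V6→P4→00: 10+11+12+8+11+12 = 64
00→H9→C2→M7→P4→V6→00: 10+11+12+3+11+9 = 56
00→H9→C2→V6→M7→P4→00: 10+11+6+8+3+12 = 50
00→H9→C2→V6→P4→M7→00: 10+11+6+11+3+15 = 56
00→H9→C2→P4→M7→V6→00: 10+11+9+3+8+9 = 50
00→H9→C2→P4→V6→M7→00: 10+11+9+11+8+15 = 64
00→H9→M7→C2→V6→P4→00: 10+7+12+6+11+12 = 58
00→H9→M7→C2→P4→V6→00: 10+7+12+9+11+9 = 58
00→H9→M7→V6→C2→P4→00: 10+7+8+6+9+12 = 52
00→H9→M7→V6→P4→C2→00: 10+7+8+11+9+3 = 48
00→H9→M7→P4→C2→V6→00: 10+7+3+9+6+9 = 44
00→H9→M7→P4→V6→C2→00: 10+7+3+11+6+3 = 40
00→H9→V6→C2→M7→P4→00: 10+15+6+12+3+12 = 58
00→H9→V6→C2→P4→M7→00: 10+15+6+9+3+15 = 58
… (46 more)
00→H9→P4→M7→V6→C2→00: 10+4+3+8+6+3 = 34  ← best
The minimum is 34.
One optimal route: 00 → H9 → P4 → M7 → V6 → C2 → 00 (or its reverse).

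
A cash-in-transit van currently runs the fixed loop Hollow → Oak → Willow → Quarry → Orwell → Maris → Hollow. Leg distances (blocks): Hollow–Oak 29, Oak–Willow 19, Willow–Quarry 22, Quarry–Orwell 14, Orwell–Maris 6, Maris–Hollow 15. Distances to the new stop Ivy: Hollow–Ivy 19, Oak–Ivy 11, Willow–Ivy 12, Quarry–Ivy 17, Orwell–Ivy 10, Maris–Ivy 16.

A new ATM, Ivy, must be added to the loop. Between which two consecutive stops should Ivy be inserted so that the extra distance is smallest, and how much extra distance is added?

Insertion cost between consecutive stops i–j is d(i,Ivy) + d(Ivy,j) − d(i,j):
  between Hollow and Oak: 19 + 11 − 29 = 1
  between Oak and Willow: 11 + 12 − 19 = 4
  between Willow and Quarry: 12 + 17 − 22 = 7
  between Quarry and Orwell: 17 + 10 − 14 = 13
  between Orwell and Maris: 10 + 16 − 6 = 20
  between Maris and Hollow: 16 + 19 − 15 = 20
Cheapest insertion is between Hollow and Oak, adding 1.
New total = 105 + 1 = 106.

Minimum extra distance: 1 blocks, inserting Ivy between Hollow and Oak.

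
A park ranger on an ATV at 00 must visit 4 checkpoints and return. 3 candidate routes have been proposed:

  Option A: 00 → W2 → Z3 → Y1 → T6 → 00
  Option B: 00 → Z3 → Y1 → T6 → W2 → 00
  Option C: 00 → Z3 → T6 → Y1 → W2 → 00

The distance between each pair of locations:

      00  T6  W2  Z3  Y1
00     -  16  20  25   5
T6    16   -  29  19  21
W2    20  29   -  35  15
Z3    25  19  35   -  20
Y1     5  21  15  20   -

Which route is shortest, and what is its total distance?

Shortest is Option C, total 100.

Option A: 20 + 35 + 20 + 21 + 16 = 112
Option B: 25 + 20 + 21 + 29 + 20 = 115
Option C: 25 + 19 + 21 + 15 + 20 = 100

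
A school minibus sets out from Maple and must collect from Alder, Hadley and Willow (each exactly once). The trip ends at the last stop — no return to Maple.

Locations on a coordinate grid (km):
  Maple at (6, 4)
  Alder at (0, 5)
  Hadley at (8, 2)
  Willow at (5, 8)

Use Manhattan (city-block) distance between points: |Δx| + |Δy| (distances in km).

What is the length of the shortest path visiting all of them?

There are 3! = 6 possible orderings.
Maple - Alder - Hadley - Willow: 7+11+9 = 27
Maple - Alder - Willow - Hadley: 7+8+9 = 24
Maple - Hadley - Alder - Willow: 4+11+8 = 23
Maple - Hadley - Willow - Alder: 4+9+8 = 21
Maple - Willow - Alder - Hadley: 5+8+11 = 24
Maple - Willow - Hadley - Alder: 5+9+11 = 25
The minimum is 21.
One shortest path: Maple → Hadley → Willow → Alder.

Shortest open route: 21 km.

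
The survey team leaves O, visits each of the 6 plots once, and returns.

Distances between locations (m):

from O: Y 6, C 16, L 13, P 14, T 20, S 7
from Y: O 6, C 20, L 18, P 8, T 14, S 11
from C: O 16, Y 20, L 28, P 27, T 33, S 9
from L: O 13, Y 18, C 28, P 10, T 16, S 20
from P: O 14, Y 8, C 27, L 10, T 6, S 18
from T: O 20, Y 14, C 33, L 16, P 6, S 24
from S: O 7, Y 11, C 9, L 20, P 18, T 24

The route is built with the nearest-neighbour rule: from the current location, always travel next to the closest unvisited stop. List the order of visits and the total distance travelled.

From O: distances to unvisited — Y=6, S=7, L=13, P=14, C=16, T=20. Nearest is Y (6).
From Y: distances to unvisited — P=8, S=11, T=14, L=18, C=20. Nearest is P (8).
From P: distances to unvisited — T=6, L=10, S=18, C=27. Nearest is T (6).
From T: distances to unvisited — L=16, S=24, C=33. Nearest is L (16).
From L: distances to unvisited — S=20, C=28. Nearest is S (20).
From S: distances to unvisited — C=9. Nearest is C (9).
Return C→O: 16.
Total = 6 + 8 + 6 + 16 + 20 + 9 + 16 = 81.

Total distance 81 m via the nearest-neighbour route O → Y → P → T → L → S → C → O.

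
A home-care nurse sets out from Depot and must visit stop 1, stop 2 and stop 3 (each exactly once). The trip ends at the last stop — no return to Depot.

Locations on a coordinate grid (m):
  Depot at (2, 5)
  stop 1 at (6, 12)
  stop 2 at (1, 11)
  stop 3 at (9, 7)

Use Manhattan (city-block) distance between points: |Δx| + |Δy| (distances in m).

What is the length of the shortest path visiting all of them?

There are 3! = 6 possible orderings.
Depot → stop 1 → stop 2 → stop 3: 11+6+12 = 29
Depot → stop 1 → stop 3 → stop 2: 11+8+12 = 31
Depot → stop 2 → stop 1 → stop 3: 7+6+8 = 21
Depot → stop 2 → stop 3 → stop 1: 7+12+8 = 27
Depot → stop 3 → stop 1 → stop 2: 9+8+6 = 23
Depot → stop 3 → stop 2 → stop 1: 9+12+6 = 27
The minimum is 21.
One shortest path: Depot → stop 2 → stop 1 → stop 3.

21 m — the minimum one-way total.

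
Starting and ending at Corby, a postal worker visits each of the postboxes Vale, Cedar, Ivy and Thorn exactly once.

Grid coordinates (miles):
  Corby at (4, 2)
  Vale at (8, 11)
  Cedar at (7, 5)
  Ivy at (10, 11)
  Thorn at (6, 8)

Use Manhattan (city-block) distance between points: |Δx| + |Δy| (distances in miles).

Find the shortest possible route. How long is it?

30 miles — the shortest possible round trip.

There are 12 distinct closed tours to check (reversals are equivalent).
Corby - Vale - Cedar - Ivy - Thorn - Corby: 13+7+9+7+8 = 44
Corby - Vale - Cedar - Thorn - Ivy - Corby: 13+7+4+7+15 = 46
Corby - Vale - Ivy - Cedar - Thorn - Corby: 13+2+9+4+8 = 36
Corby - Vale - Ivy - Thorn - Cedar - Corby: 13+2+7+4+6 = 32
Corby - Vale - Thorn - Cedar - Ivy - Corby: 13+5+4+9+15 = 46
Corby - Vale - Thorn - Ivy - Cedar - Corby: 13+5+7+9+6 = 40
Corby - Cedar - Vale - Ivy - Thorn - Corby: 6+7+2+7+8 = 30
Corby - Cedar - Vale - Thorn - Ivy - Corby: 6+7+5+7+15 = 40
Corby - Cedar - Ivy - Vale - Thorn - Corby: 6+9+2+5+8 = 30
Corby - Cedar - Thorn - Vale - Ivy - Corby: 6+4+5+2+15 = 32
Corby - Ivy - Vale - Cedar - Thorn - Corby: 15+2+7+4+8 = 36
Corby - Ivy - Cedar - Vale - Thorn - Corby: 15+9+7+5+8 = 44
The minimum is 30.
One optimal route: Corby → Cedar → Vale → Ivy → Thorn → Corby (or its reverse).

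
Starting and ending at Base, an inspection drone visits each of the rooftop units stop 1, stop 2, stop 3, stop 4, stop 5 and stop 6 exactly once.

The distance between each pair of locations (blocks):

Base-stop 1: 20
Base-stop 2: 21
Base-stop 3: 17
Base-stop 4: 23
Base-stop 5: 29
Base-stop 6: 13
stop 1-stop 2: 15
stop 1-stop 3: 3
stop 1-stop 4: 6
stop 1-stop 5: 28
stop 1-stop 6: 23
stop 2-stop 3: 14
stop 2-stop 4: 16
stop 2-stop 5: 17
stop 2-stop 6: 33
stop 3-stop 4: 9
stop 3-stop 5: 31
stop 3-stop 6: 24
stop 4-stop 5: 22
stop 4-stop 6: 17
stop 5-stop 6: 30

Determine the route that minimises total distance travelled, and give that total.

Shortest round trip = 99 blocks.

Base-stop 1-stop 2-stop 3-stop 4-stop 5-stop 6-Base: 20+15+14+9+22+30+13 = 123
Base-stop 1-stop 2-stop 3-stop 4-stop 6-stop 5-Base: 20+15+14+9+17+30+29 = 134
Base-stop 1-stop 2-stop 3-stop 5-stop 4-stop 6-Base: 20+15+14+31+22+17+13 = 132
Base-stop 1-stop 2-stop 3-stop 5-stop 6-stop 4-Base: 20+15+14+31+30+17+23 = 150
Base-stop 1-stop 2-stop 3-stop 6-stop 4-stop 5-Base: 20+15+14+24+17+22+29 = 141
Base-stop 1-stop 2-stop 3-stop 6-stop 5-stop 4-Base: 20+15+14+24+30+22+23 = 148
Base-stop 1-stop 2-stop 4-stop 3-stop 5-stop 6-Base: 20+15+16+9+31+30+13 = 134
Base-stop 1-stop 2-stop 4-stop 3-stop 6-stop 5-Base: 20+15+16+9+24+30+29 = 143
… (352 more)
Base-stop 5-stop 2-stop 3-stop 1-stop 4-stop 6-Base: 29+17+14+3+6+17+13 = 99  ← best
The minimum is 99.
One optimal route: Base → stop 5 → stop 2 → stop 3 → stop 1 → stop 4 → stop 6 → Base (or its reverse).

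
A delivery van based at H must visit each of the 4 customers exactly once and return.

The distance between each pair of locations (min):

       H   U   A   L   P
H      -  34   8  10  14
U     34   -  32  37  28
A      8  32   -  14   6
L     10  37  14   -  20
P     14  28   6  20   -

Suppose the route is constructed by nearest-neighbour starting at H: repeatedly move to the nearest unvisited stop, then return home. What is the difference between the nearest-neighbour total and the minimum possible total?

From H: A=8, L=10, P=14, U=34 → choose A (8).
From A: P=6, L=14, U=32 → choose P (6).
From P: L=20, U=28 → choose L (20).
From L: U=37 → choose U (37).
NN route H → A → P → L → U → H costs 105.
Optimal: H → A → P → U → L → H costs 89 (by enumerating all 12 distinct tours).
Excess = 105 − 89 = 16.

16 min longer than the optimal tour.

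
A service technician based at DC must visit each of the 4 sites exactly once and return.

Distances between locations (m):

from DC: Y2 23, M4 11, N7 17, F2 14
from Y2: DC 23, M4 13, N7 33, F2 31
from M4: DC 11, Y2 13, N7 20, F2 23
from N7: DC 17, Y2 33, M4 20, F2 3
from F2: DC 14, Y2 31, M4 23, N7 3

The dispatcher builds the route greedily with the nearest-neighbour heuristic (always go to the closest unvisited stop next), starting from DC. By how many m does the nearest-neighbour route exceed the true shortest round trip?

The nearest-neighbour route is 2 m longer than optimal.

From DC: M4=11, F2=14, N7=17, Y2=23 → choose M4 (11).
From M4: Y2=13, N7=20, F2=23 → choose Y2 (13).
From Y2: F2=31, N7=33 → choose F2 (31).
From F2: N7=3 → choose N7 (3).
NN route DC → M4 → Y2 → F2 → N7 → DC costs 75.
Optimal: DC → Y2 → M4 → N7 → F2 → DC costs 73 (by enumerating all 12 distinct tours).
Excess = 75 − 73 = 2.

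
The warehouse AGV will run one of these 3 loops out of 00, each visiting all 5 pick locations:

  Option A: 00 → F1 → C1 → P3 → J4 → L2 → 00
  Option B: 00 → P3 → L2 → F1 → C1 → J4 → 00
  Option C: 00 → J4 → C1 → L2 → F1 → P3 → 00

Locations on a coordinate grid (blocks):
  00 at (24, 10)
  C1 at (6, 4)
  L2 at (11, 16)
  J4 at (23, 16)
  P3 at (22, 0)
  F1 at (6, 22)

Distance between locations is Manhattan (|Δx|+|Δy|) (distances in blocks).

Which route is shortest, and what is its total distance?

Shortest is Option B, total 104 blocks.

Option A: 30 + 18 + 20 + 17 + 12 + 19 = 116
Option B: 12 + 27 + 11 + 18 + 29 + 7 = 104
Option C: 7 + 29 + 17 + 11 + 38 + 12 = 114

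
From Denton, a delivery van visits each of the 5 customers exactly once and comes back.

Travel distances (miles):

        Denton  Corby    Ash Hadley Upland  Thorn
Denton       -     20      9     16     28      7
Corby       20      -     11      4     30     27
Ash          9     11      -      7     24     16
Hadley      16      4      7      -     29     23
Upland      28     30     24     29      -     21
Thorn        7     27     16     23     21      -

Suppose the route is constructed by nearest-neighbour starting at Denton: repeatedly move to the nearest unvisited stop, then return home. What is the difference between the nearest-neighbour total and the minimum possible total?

Excess over optimum: 14 miles.

Denton: Thorn=7, Ash=9, Hadley=16, Corby=20, Upland=28 ⇒ Thorn
Thorn: Ash=16, Upland=21, Hadley=23, Corby=27 ⇒ Ash
Ash: Hadley=7, Corby=11, Upland=24 ⇒ Hadley
Hadley: Corby=4, Upland=29 ⇒ Corby
Corby: Upland=30 ⇒ Upland
NN route Denton → Thorn → Ash → Hadley → Corby → Upland → Denton costs 92.
Optimal: Denton → Ash → Hadley → Corby → Upland → Thorn → Denton costs 78 (by enumerating all 60 distinct tours).
Excess = 92 − 78 = 14.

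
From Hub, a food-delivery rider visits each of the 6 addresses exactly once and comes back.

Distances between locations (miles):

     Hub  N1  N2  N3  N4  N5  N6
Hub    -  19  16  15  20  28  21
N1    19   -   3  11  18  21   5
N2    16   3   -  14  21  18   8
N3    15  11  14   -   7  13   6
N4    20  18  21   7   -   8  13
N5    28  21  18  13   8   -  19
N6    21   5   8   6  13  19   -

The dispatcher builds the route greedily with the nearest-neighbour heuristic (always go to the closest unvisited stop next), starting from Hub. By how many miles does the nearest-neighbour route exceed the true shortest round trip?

From Hub: N3=15, N2=16, N1=19, N4=20, N6=21, N5=28 → choose N3 (15).
From N3: N6=6, N4=7, N1=11, N5=13, N2=14 → choose N6 (6).
From N6: N1=5, N2=8, N4=13, N5=19 → choose N1 (5).
From N1: N2=3, N4=18, N5=21 → choose N2 (3).
From N2: N5=18, N4=21 → choose N5 (18).
From N5: N4=8 → choose N4 (8).
NN route Hub → N3 → N6 → N1 → N2 → N5 → N4 → Hub costs 75.
Optimal: Hub → N2 → N1 → N6 → N3 → N5 → N4 → Hub costs 71 (by enumerating all 360 distinct tours).
Excess = 75 − 71 = 4.

The nearest-neighbour route is 4 miles longer than optimal.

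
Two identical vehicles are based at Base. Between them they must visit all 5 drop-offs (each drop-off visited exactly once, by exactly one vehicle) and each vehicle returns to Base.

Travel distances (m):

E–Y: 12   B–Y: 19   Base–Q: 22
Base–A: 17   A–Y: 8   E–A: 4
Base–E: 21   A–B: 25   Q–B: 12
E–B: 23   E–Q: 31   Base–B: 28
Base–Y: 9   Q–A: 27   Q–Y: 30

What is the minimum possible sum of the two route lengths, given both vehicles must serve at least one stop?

There are 2^4 − 1 = 15 ways to divide the 5 stops into two non-empty groups. For each, the best each vehicle can do is its own shortest tour through its group:
  {E} + {Q, A, B, Y}: 42 + 76 = 118
  {Q} + {E, A, B, Y}: 44 + 72 = 116
  {E, Q} + {A, B, Y}: 74 + 70 = 144
  {A} + {E, Q, B, Y}: 34 + 78 = 112
  {E, A} + {Q, B, Y}: 42 + 62 = 104
  {Q, A} + {E, B, Y}: 66 + 72 = 138
  … (15 splits in total)
  {E, Q, A, B} + {Y}: 78 + 18 = 96  ← best
Best: vehicle 1 Base → Q → B → E → A → Base = 78; vehicle 2 Base → Y → Base = 18; combined 96.

Minimum combined distance: 96 m.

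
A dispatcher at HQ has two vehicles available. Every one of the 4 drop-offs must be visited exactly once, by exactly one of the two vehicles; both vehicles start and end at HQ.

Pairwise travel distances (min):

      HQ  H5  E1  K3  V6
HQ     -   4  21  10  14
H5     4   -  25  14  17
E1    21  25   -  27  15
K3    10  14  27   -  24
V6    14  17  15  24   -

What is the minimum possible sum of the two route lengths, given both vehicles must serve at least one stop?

Try each way of splitting the stops between the two vehicles (each non-empty) and, for each split, find the best tour for each vehicle:
  {H5} + {E1, K3, V6}: 8 + 66 = 74
  {E1} + {H5, K3, V6}: 42 + 55 = 97
  {H5, E1} + {K3, V6}: 50 + 48 = 98
  {K3} + {H5, E1, V6}: 20 + 57 = 77
  {H5, K3} + {E1, V6}: 28 + 50 = 78
  {E1, K3} + {H5, V6}: 58 + 35 = 93
  … (7 splits in total)
Best: vehicle 1 HQ → H5 → HQ = 8; vehicle 2 HQ → K3 → E1 → V6 → HQ = 66; combined 74.

Minimum combined distance: 74 min.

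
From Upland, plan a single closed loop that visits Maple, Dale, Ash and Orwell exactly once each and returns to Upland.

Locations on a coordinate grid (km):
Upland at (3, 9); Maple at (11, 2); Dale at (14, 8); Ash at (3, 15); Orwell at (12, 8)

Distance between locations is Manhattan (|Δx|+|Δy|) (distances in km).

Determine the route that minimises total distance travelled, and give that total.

Shortest round trip = 48 km.

Upland - Maple - Dale - Ash - Orwell - Upland: 15+9+18+16+10 = 68
Upland - Maple - Dale - Orwell - Ash - Upland: 15+9+2+16+6 = 48
Upland - Maple - Ash - Dale - Orwell - Upland: 15+21+18+2+10 = 66
Upland - Maple - Ash - Orwell - Dale - Upland: 15+21+16+2+12 = 66
Upland - Maple - Orwell - Dale - Ash - Upland: 15+7+2+18+6 = 48
Upland - Maple - Orwell - Ash - Dale - Upland: 15+7+16+18+12 = 68
Upland - Dale - Maple - Ash - Orwell - Upland: 12+9+21+16+10 = 68
Upland - Dale - Maple - Orwell - Ash - Upland: 12+9+7+16+6 = 50
Upland - Dale - Ash - Maple - Orwell - Upland: 12+18+21+7+10 = 68
Upland - Dale - Orwell - Maple - Ash - Upland: 12+2+7+21+6 = 48
Upland - Ash - Maple - Dale - Orwell - Upland: 6+21+9+2+10 = 48
Upland - Ash - Dale - Maple - Orwell - Upland: 6+18+9+7+10 = 50
The minimum is 48.
One optimal route: Upland → Maple → Dale → Orwell → Ash → Upland (or its reverse).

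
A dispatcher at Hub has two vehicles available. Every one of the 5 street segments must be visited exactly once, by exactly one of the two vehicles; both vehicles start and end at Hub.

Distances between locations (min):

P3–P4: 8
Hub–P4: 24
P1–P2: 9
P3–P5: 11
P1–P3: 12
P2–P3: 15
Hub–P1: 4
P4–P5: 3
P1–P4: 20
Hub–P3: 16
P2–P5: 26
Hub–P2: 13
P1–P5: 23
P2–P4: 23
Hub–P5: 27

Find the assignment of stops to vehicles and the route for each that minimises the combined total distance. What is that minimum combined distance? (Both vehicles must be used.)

Try each way of splitting the stops between the two vehicles (each non-empty) and, for each split, find the best tour for each vehicle:
  {P1} + {P2, P3, P4, P5}: 8 + 66 = 74
  {P2} + {P1, P3, P4, P5}: 26 + 54 = 80
  {P1, P2} + {P3, P4, P5}: 26 + 54 = 80
  {P3} + {P1, P2, P4, P5}: 32 + 66 = 98
  {P1, P3} + {P2, P4, P5}: 32 + 66 = 98
  {P2, P3} + {P1, P4, P5}: 44 + 54 = 98
  … (15 splits in total)
Best: vehicle 1 Hub → P1 → Hub = 8; vehicle 2 Hub → P2 → P3 → P4 → P5 → Hub = 66; combined 74.

Minimum combined distance: 74 min.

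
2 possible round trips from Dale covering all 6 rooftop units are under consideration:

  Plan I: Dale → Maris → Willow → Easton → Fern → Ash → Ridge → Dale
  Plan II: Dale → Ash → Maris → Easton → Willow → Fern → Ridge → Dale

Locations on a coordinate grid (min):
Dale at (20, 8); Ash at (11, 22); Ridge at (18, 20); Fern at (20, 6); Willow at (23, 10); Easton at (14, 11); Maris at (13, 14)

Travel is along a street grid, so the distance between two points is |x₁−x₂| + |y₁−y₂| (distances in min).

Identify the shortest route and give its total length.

Plan I: 13 + 14 + 10 + 11 + 25 + 9 + 14 = 96
Plan II: 23 + 10 + 4 + 10 + 7 + 16 + 14 = 84

Shortest is Plan II, total 84 min.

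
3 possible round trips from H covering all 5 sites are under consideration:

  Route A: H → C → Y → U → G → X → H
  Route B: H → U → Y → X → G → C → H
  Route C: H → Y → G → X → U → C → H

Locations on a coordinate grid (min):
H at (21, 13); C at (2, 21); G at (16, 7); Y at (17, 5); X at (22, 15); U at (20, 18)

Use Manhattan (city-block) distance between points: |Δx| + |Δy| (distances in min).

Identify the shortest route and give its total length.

Shortest is Route C, total 82 min.

Route A: 27 + 31 + 16 + 15 + 14 + 3 = 106
Route B: 6 + 16 + 15 + 14 + 28 + 27 = 106
Route C: 12 + 3 + 14 + 5 + 21 + 27 = 82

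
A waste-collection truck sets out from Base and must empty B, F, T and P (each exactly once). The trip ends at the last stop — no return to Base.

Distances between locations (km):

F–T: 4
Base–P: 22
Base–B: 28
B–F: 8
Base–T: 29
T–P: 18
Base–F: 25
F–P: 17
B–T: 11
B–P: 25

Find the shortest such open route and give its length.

Minimum one-way distance = 52 km.

There are 4! = 24 possible orderings.
Base→B→F→T→P: 28+8+4+18 = 58
Base→B→F→P→T: 28+8+17+18 = 71
Base→B→T→F→P: 28+11+4+17 = 60
Base→B→T→P→F: 28+11+18+17 = 74
Base→B→P→F→T: 28+25+17+4 = 74
Base→B→P→T→F: 28+25+18+4 = 75
Base→F→B→T→P: 25+8+11+18 = 62
Base→F→B→P→T: 25+8+25+18 = 76
Base→F→T→B→P: 25+4+11+25 = 65
Base→F→T→P→B: 25+4+18+25 = 72
Base→F→P→B→T: 25+17+25+11 = 78
Base→F→P→T→B: 25+17+18+11 = 71
Base→T→B→F→P: 29+11+8+17 = 65
Base→T→B→P→F: 29+11+25+17 = 82
… (10 more)
Base→P→T→F→B: 22+18+4+8 = 52  ← best
The minimum is 52.
One shortest path: Base → P → T → F → B.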